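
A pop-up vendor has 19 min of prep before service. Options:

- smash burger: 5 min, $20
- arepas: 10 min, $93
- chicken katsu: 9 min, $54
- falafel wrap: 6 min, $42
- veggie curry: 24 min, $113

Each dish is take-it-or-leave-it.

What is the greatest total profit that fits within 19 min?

147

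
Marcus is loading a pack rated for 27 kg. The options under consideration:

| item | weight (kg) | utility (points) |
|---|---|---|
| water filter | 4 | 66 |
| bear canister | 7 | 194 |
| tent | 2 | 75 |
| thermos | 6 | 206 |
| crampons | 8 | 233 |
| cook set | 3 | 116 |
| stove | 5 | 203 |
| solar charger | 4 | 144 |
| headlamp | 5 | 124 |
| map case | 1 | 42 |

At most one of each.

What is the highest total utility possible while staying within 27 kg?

The ratio heuristic lands on tent + thermos + cook set + stove + solar charger + headlamp + map case (910) but leaves 1 kg idle.
Dropping tent and headlamp frees 7 kg; slotting in crampons (8 kg) lifts the total to 944 at 27 kg.
An exhaustive check of the 1024 subsets confirms 944.

944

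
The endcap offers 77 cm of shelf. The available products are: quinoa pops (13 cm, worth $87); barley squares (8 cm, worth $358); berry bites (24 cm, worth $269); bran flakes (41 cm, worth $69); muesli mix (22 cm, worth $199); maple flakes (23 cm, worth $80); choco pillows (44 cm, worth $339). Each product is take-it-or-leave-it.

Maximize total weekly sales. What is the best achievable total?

A density-first pass picks quinoa pops + barley squares + berry bites + muesli mix — 913 at 67 cm.
The 35 cm tied up in quinoa pops and muesli mix is better spent on choco pillows — total rises to 966 (76 cm).
Next best is quinoa pops + barley squares + berry bites + muesli mix at 913 (67 cm) — short by 53.

966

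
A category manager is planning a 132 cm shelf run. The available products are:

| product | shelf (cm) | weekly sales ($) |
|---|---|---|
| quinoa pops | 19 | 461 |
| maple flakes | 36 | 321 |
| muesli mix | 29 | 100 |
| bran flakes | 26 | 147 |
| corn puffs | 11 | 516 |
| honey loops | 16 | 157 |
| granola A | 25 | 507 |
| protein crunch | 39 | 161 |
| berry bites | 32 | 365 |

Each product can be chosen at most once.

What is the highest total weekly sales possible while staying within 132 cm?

Density check — corn puffs 46.91, quinoa pops 24.26, granola A 20.28, berry bites 11.41 are the best per cm.
Greedy by ratio would take quinoa pops + bran flakes + corn puffs + honey loops + granola A + berry bites: 129 cm used, total 2153.
The 42 cm tied up in bran flakes and honey loops is better spent on maple flakes — total rises to 2170 (123 cm).
That's the maximum — no swap from here does better than 2170.

2170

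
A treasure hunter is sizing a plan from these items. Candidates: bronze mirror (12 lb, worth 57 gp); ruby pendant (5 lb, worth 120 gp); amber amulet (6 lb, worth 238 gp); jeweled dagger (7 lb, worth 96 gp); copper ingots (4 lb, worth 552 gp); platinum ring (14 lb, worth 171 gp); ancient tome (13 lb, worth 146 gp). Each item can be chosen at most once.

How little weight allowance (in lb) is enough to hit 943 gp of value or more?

22

Look for the lowest-weight combination reaching 943.
Taking ruby pendant + amber amulet + jeweled dagger + copper ingots gives 1006 (≥ 943) for 22 lb.
Below 22 lb the best achievable stays under 943.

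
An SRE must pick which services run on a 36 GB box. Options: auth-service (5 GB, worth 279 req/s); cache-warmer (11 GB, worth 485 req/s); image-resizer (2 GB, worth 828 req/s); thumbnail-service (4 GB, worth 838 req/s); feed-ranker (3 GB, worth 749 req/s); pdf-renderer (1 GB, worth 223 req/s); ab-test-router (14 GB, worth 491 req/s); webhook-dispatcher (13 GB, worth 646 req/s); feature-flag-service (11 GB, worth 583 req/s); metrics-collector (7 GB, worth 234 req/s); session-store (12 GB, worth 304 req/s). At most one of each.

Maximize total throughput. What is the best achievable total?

Density check — image-resizer 414.00, feed-ranker 249.67, pdf-renderer 223.00, thumbnail-service 209.50 are the best per GB.
A density-first pass picks auth-service + image-resizer + thumbnail-service + feed-ranker + pdf-renderer + feature-flag-service + metrics-collector — 3734 at 33 GB.
Replace auth-service and metrics-collector with webhook-dispatcher: the trade gains 133 net, giving 3867 at 34 GB.
That's the maximum — no swap from here does better than 3867.

3867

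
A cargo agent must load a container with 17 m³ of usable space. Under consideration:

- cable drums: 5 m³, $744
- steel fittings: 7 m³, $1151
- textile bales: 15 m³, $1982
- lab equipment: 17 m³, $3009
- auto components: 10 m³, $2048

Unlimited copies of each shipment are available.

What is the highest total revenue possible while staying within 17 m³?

3199

The ratio ordering already packs tightly: steel fittings + auto components, 17 m³, 3199.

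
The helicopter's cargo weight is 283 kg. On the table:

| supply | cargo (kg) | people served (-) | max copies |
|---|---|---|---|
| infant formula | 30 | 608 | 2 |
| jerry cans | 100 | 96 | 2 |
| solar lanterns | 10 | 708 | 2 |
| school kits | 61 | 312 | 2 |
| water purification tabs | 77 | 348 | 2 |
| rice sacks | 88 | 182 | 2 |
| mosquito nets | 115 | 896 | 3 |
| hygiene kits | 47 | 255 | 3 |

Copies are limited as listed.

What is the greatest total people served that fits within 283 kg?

3876

By people served per kg: solar lanterns 70.80, infant formula 20.27, mosquito nets 7.79, hygiene kits 5.43 lead.
Taking the top-ratio supplies first gives 2×infant formula + 2×solar lanterns + mosquito nets + hygiene kits for 3783 (242 kg).
Replace hygiene kits with water purification tabs: the trade gains 93 net, giving 3876 at 272 kg.
Nothing else within 283 kg beats 3876.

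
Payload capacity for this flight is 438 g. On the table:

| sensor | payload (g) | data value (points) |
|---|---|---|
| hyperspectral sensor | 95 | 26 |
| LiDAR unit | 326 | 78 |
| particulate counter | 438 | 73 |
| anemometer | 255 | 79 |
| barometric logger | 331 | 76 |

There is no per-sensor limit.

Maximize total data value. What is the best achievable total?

105

Ranking by ratio (data value/g): anemometer 0.31, hyperspectral sensor 0.27, LiDAR unit 0.24, barometric logger 0.23.
The ratio ordering already packs tightly: hyperspectral sensor + anemometer, 350 g, 105.
The spare 88 g is too small for any remaining sensor, and no exchange beats 105.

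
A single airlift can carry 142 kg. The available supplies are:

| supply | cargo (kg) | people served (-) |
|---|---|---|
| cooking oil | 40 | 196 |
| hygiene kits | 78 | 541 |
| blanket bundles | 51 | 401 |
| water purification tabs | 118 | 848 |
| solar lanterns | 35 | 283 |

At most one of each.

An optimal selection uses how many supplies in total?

2

Best achievable people served is 942.
For example hygiene kits + blanket bundles achieves it, using 129 kg.
Every optimal selection uses 2 supplies.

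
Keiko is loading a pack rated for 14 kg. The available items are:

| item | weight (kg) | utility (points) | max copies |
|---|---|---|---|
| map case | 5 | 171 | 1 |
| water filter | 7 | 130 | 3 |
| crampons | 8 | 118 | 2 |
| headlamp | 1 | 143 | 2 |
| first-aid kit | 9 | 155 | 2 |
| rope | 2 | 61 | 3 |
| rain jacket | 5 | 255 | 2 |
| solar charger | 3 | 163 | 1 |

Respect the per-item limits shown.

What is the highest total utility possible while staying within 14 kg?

Greedy by ratio would take 2×headlamp + 2×rope + rain jacket + solar charger: 14 kg used, total 826.
The 5 kg tied up in rope and solar charger is better spent on rain jacket — total rises to 857 (14 kg).
Every other selection either busts 14 kg or exceeds an availability limit or fails to beat 857.

857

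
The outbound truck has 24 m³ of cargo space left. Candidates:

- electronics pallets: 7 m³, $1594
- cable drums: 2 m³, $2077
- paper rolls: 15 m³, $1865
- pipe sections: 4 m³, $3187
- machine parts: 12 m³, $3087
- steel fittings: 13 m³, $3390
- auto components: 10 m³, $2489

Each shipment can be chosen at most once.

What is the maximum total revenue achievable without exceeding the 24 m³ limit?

9347

A density-first pass picks cable drums + pipe sections + steel fittings — 8654 at 19 m³.
Dropping steel fittings frees 13 m³; slotting in electronics pallets + auto components (17 m³) lifts the total to 9347 at 23 m³.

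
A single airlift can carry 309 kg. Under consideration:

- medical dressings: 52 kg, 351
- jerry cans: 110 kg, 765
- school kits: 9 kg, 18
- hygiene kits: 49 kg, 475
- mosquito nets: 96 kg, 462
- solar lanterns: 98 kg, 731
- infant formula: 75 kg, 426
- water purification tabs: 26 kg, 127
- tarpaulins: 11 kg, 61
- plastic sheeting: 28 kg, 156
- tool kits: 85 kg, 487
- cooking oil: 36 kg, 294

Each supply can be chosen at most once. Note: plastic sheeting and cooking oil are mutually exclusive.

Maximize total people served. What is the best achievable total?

Jerry cans + hygiene kits + solar lanterns + tarpaulins + cooking oil uses 304 of the 309 kg and totals 2326.

2326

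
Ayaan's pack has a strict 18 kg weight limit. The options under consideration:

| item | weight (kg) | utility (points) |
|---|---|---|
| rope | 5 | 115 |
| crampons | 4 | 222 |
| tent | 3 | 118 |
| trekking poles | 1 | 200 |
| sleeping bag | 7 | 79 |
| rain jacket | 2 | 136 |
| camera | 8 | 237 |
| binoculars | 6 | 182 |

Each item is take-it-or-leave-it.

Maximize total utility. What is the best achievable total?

Greedy by ratio would take crampons + tent + trekking poles + rain jacket + binoculars: 16 kg used, total 858.
Replace binoculars with camera: the trade gains 55 net, giving 913 at 18 kg.
The closest alternative, crampons + tent + trekking poles + rain jacket + binoculars, reaches only 858.

913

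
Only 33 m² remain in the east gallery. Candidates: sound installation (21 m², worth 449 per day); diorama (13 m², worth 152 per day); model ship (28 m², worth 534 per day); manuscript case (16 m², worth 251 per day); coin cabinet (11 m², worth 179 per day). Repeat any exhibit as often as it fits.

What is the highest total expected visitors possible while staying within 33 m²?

The ratio ordering already packs tightly: sound installation + coin cabinet, 32 m², 628.
The spare 1 m² is too small for any remaining exhibit, and no exchange beats 628.

628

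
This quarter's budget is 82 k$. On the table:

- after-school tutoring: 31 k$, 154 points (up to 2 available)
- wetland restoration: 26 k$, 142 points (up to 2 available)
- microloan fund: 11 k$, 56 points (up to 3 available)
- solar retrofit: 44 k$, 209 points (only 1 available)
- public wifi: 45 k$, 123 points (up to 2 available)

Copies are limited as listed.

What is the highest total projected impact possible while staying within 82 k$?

By projected impact per k$: wetland restoration 5.46, microloan fund 5.09, after-school tutoring 4.97 lead.
The ratio heuristic lands on 2×wetland restoration + 2×microloan fund (396) but leaves 8 k$ idle.
The 26 k$ tied up in wetland restoration is better spent on after-school tutoring — total rises to 408 (79 k$).
That's the maximum — no swap from here does better than 408.

408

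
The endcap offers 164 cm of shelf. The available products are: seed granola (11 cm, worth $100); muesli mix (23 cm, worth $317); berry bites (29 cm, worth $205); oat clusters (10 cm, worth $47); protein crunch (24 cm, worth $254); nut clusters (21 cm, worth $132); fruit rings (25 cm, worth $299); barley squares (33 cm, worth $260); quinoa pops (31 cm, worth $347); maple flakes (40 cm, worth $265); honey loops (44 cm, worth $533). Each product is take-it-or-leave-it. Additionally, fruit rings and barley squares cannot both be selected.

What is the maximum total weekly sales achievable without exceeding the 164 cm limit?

1850

Best packing: seed granola + muesli mix + protein crunch + fruit rings + quinoa pops + honey loops — 158 cm, 1850 total.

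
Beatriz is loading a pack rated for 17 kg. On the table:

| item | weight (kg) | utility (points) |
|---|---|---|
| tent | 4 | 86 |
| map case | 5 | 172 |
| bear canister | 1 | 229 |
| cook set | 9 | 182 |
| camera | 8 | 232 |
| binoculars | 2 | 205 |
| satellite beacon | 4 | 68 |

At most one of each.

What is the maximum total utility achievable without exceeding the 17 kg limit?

838

Ranking by ratio (utility/kg): bear canister 229.00, binoculars 102.50, map case 34.40, camera 29.00.
Best packing: map case + bear canister + camera + binoculars — 16 kg, 838 total.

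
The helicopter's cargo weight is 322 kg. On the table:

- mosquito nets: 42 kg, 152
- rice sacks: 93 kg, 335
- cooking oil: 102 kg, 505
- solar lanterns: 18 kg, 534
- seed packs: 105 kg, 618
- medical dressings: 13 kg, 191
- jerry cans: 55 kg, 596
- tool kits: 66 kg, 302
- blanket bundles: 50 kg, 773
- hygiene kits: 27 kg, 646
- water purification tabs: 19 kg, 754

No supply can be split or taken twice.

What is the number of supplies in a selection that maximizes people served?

7

Optimal total is 4112.
For example solar lanterns + seed packs + medical dressings + jerry cans + blanket bundles + hygiene kits + water purification tabs achieves it, using 287 kg.
Every optimal selection uses 7 supplies.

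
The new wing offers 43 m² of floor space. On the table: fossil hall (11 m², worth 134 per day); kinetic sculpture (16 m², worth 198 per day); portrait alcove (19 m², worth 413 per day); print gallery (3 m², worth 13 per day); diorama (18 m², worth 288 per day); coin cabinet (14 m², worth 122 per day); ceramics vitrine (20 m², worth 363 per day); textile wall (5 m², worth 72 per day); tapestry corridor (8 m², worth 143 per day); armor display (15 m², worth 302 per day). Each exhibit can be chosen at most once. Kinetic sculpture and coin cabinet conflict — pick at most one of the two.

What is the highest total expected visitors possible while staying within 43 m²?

858

Portrait alcove + tapestry corridor + armor display uses 42 of the 43 m² and totals 858.
Runner-up ceramics vitrine + tapestry corridor + armor display tops out at 808.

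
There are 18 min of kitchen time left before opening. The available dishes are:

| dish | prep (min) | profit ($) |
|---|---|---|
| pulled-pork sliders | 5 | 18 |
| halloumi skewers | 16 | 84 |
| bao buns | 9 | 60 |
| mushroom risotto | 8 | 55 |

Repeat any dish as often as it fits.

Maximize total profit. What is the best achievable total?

120

Ranking by ratio (profit/min): mushroom risotto 6.88, bao buns 6.67, halloumi skewers 5.25, pulled-pork sliders 3.60.
A density-first pass picks 2×mushroom risotto — 110 at 16 min.
Replace 2×mushroom risotto with 2×bao buns: the trade gains 10 net, giving 120 at 18 min.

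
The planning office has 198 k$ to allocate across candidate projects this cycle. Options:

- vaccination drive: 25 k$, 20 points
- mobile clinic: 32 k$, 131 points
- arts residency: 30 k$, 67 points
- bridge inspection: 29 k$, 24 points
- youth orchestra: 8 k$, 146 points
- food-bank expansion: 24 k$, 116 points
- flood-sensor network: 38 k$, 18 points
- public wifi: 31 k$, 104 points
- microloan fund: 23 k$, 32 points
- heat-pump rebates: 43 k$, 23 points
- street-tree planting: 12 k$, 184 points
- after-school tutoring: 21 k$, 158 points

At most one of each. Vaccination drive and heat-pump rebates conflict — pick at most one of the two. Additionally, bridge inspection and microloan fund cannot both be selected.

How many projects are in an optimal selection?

Optimal total is 938.
mobile clinic + arts residency + youth orchestra + food-bank expansion + public wifi + microloan fund + street-tree planting + after-school tutoring hits 938 at 181 k$.
Every optimal selection uses 8 projects.

8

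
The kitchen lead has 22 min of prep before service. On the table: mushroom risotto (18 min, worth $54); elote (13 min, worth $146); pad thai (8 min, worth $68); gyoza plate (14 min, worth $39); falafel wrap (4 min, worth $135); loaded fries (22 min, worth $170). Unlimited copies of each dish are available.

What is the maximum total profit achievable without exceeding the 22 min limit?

Ranking by ratio (profit/min): falafel wrap 33.75, elote 11.23, pad thai 8.50, loaded fries 7.73.
5×falafel wrap uses 20 of the 22 min and totals 675.

675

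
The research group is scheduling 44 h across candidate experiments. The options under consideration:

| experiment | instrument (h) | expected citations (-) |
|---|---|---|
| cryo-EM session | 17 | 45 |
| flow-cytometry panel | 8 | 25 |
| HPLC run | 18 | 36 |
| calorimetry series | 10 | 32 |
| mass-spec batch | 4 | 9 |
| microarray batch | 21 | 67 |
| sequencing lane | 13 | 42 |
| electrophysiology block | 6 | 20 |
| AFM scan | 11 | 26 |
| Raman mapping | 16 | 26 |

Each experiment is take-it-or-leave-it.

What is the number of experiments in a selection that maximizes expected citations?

3

The maximum expected citations within 44 h is 141.
For example calorimetry series + microarray batch + sequencing lane achieves it, using 44 h.
Any selection reaching 141 contains exactly 3 experiments.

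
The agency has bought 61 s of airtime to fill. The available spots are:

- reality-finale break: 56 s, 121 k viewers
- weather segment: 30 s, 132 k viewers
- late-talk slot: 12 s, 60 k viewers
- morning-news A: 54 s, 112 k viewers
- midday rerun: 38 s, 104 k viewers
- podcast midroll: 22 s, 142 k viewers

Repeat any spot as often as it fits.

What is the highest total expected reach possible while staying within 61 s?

By expected reach per s: podcast midroll 6.45, late-talk slot 5.00, weather segment 4.40, midday rerun 2.74 lead.
Late-talk slot + 2×podcast midroll uses 56 of the 61 s and totals 344.
The spare 5 s is too small for any remaining spot, and no exchange beats 344.

344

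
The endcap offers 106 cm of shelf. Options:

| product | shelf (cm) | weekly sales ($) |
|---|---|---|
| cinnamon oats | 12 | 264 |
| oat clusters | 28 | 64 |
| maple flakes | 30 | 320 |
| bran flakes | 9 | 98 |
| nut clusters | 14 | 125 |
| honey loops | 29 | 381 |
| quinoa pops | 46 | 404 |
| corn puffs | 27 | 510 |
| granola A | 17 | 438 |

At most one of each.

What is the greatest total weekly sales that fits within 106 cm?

1718

The ratio heuristic lands on cinnamon oats + bran flakes + honey loops + corn puffs + granola A (1691) but leaves 12 cm idle.
Replace bran flakes with nut clusters: the trade gains 27 net, giving 1718 at 99 cm.
An exhaustive check of the 512 subsets confirms 1718.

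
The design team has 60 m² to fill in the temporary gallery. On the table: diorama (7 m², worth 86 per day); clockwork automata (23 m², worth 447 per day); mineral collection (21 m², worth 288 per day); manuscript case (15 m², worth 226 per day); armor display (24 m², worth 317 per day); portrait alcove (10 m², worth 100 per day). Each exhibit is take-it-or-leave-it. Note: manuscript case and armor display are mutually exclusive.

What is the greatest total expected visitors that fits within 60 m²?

961

Taking clockwork automata + mineral collection + manuscript case: 59 m² used, 961 in expected visitors.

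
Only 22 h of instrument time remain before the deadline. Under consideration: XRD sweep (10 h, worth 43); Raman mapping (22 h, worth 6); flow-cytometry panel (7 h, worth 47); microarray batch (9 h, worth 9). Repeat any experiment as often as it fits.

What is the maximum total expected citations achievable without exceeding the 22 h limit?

141

Density check — flow-cytometry panel 6.71, XRD sweep 4.30, microarray batch 1.00, Raman mapping 0.27 are the best per h.
Taking 3×flow-cytometry panel: 21 h used, 141 in expected citations.
No other feasible combination exceeds 141.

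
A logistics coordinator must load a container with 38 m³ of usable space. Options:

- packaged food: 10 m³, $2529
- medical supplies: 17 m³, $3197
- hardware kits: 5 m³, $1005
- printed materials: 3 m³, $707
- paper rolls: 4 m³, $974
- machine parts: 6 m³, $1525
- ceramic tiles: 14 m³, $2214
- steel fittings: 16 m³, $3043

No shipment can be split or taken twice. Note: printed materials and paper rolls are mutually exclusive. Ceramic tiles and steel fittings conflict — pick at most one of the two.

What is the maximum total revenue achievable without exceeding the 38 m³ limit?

8256

Taking packaged food + medical supplies + hardware kits + machine parts: 38 m³ used, 8256 in revenue.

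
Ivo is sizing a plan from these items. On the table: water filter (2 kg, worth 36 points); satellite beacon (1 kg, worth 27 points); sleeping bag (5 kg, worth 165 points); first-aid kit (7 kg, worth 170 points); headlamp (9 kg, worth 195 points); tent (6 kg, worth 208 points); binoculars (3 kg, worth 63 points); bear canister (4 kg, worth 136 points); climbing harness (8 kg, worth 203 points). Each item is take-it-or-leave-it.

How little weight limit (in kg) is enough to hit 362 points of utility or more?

11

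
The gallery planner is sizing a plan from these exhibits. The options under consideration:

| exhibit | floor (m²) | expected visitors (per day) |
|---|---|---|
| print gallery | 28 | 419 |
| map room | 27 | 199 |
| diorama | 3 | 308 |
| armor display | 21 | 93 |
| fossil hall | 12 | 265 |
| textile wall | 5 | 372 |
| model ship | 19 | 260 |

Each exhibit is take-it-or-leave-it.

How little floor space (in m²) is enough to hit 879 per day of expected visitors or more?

Look for the lowest-floor combination reaching 879.
diorama + fossil hall + textile wall: 945 expected visitors at 20 m².
Below 20 m² the best achievable stays under 879.

20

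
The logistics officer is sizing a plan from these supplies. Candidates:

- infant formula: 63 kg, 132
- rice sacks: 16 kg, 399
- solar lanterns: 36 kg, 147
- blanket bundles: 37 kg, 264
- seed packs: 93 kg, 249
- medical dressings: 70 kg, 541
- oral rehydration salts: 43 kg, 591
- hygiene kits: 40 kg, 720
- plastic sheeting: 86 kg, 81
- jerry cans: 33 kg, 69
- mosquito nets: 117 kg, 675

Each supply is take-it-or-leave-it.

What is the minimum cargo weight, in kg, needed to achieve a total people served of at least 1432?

99

Need the lightest bundle worth ≥ 1432.
Taking rice sacks + oral rehydration salts + hygiene kits gives 1710 (≥ 1432) for 99 kg.
No combination under 99 kg hits 1432.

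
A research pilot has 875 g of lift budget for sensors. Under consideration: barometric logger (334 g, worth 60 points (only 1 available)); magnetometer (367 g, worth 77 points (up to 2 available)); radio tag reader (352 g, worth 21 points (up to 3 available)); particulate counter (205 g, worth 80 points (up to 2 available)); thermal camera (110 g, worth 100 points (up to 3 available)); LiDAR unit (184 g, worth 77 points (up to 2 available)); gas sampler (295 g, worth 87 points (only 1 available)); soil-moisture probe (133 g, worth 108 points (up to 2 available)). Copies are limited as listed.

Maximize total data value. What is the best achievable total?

596

Ranking by ratio (data value/g): thermal camera 0.91, soil-moisture probe 0.81, LiDAR unit 0.42, particulate counter 0.39.
Filling by ratio: 3×thermal camera + LiDAR unit + 2×soil-moisture probe for 593, with 95 g left unused.
The 184 g tied up in LiDAR unit is better spent on particulate counter — total rises to 596 (801 g).
That's the maximum — no swap from here does better than 596.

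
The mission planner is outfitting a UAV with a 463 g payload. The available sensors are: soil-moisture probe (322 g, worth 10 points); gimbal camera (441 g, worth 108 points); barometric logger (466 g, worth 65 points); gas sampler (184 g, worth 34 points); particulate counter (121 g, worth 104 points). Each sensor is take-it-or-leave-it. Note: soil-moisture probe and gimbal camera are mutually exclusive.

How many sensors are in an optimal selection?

The maximum data value within 463 g is 138.
One optimal bundle: gas sampler + particulate counter (305 g).
Any selection reaching 138 contains exactly 2 sensors.

2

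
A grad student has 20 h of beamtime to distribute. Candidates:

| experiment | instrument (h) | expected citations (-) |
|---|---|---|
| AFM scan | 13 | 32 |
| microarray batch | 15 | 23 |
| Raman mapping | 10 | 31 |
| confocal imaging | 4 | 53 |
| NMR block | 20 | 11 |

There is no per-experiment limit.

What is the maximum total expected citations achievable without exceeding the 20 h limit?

265

Taking 5×confocal imaging: 20 h used, 265 in expected citations.
Nothing else within 20 h beats 265.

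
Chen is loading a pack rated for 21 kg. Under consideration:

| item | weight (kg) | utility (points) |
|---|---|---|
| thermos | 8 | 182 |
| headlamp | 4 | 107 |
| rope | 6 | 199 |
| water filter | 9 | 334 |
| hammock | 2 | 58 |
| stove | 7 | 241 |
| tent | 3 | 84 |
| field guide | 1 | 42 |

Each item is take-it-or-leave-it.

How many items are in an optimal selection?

The maximum utility within 21 kg is 724.
headlamp + water filter + stove + field guide hits 724 at 21 kg.
Every optimal selection uses 4 items.

4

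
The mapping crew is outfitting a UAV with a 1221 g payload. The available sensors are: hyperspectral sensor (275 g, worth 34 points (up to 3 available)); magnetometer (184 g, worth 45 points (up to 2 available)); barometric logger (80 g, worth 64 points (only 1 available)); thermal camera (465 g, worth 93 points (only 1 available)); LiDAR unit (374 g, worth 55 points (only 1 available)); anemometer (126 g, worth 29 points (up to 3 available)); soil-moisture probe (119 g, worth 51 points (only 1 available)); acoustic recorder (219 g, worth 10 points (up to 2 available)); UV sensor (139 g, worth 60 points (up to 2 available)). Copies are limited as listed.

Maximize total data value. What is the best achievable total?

Ranking by ratio (data value/g): barometric logger 0.80, UV sensor 0.43, soil-moisture probe 0.43.
Greedy by ratio would take 2×magnetometer + barometric logger + 2×anemometer + soil-moisture probe + 2×UV sensor: 1097 g used, total 383.
Replace 2×magnetometer with thermal camera: the trade gains 3 net, giving 386 at 1194 g.
Every other selection either busts 1221 g or exceeds an availability limit or fails to beat 386.

386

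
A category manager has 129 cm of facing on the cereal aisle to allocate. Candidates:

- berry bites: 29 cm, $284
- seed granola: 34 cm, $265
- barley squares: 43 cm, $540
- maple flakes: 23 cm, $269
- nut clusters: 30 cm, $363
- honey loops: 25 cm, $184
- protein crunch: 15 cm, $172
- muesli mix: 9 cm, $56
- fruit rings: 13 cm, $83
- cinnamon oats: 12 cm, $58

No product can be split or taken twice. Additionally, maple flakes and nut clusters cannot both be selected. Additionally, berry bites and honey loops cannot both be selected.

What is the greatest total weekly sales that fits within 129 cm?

1417

Ranking by ratio (weekly sales/cm): barley squares 12.56, nut clusters 12.10, maple flakes 11.70.
Taking berry bites + barley squares + nut clusters + protein crunch + cinnamon oats: 129 cm used, 1417 in weekly sales.
Runner-up berry bites + barley squares + nut clusters + protein crunch + muesli mix tops out at 1415.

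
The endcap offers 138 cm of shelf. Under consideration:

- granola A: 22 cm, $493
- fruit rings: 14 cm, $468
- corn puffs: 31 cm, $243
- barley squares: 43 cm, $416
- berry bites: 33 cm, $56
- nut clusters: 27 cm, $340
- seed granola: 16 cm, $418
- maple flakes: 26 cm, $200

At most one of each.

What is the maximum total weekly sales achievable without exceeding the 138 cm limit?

2162

A density-first pass picks granola A + fruit rings + barley squares + nut clusters + seed granola — 2135 at 122 cm.
The 43 cm tied up in barley squares is better spent on corn puffs + maple flakes — total rises to 2162 (136 cm).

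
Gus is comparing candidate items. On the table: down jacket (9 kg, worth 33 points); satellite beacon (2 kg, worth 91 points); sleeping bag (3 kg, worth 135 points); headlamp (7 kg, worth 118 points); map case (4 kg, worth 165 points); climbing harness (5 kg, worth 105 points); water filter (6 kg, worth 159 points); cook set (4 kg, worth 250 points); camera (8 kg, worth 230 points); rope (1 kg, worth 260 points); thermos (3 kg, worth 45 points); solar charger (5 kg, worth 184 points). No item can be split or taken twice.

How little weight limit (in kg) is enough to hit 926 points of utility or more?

16

Need the lightest bundle worth ≥ 926.
Taking satellite beacon + map case + cook set + rope + solar charger gives 950 (≥ 926) for 16 kg.
Any bundle with less than 16 kg falls short of 926.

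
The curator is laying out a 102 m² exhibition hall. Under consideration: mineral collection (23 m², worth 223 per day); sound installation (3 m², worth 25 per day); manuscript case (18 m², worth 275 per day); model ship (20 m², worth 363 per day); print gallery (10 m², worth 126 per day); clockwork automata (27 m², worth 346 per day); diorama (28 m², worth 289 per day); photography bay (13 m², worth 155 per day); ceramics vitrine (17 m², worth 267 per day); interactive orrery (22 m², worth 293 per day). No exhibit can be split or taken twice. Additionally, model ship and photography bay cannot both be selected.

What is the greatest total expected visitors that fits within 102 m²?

1428

Best packing: sound installation + manuscript case + model ship + print gallery + clockwork automata + interactive orrery — 100 m², 1428 total.
Next best is mineral collection + manuscript case + model ship + ceramics vitrine + interactive orrery at 1421 (100 m²) — short by 7.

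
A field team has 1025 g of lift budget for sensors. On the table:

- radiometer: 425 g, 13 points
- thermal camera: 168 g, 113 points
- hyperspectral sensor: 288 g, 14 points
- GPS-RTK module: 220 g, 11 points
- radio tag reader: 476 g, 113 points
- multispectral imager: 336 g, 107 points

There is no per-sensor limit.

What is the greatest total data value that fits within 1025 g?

678

6×thermal camera uses 1008 of the 1025 g and totals 678.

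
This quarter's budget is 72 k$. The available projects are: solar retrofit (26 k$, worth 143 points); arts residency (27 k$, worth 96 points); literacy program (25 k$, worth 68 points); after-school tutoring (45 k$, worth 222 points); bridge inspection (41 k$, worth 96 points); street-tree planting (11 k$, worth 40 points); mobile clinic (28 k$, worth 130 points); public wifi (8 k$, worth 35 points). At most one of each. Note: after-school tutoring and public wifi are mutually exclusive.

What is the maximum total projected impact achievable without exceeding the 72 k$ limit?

365

Ranking by ratio (projected impact/k$): solar retrofit 5.50, after-school tutoring 4.93, mobile clinic 4.64, public wifi 4.38.
Best packing: solar retrofit + after-school tutoring — 71 k$, 365 total.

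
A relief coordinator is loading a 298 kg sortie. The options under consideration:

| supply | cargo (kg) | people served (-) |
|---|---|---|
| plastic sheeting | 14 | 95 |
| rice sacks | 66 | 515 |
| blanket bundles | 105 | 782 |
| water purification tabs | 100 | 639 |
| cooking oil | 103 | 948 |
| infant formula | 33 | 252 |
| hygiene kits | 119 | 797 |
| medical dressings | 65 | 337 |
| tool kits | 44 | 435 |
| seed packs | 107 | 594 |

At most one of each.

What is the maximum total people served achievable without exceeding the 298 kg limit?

2417

By people served per kg: tool kits 9.89, cooking oil 9.20, rice sacks 7.80, infant formula 7.64 lead.
Greedy by ratio would take plastic sheeting + rice sacks + cooking oil + infant formula + tool kits: 260 kg used, total 2245.
Dropping plastic sheeting and rice sacks frees 80 kg; slotting in blanket bundles (105 kg) lifts the total to 2417 at 285 kg.
No other feasible combination exceeds 2417.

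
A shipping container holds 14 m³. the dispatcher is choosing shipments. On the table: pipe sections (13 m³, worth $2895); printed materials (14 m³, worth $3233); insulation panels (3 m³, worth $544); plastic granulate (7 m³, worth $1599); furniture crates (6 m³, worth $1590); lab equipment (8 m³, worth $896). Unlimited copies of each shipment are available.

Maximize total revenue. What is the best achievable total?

3233

Taking the top-ratio shipments first gives 2×furniture crates for 3180 (12 m³).
Dropping 2×furniture crates frees 12 m³; slotting in printed materials (14 m³) lifts the total to 3233 at 14 m³.
No other feasible combination exceeds 3233.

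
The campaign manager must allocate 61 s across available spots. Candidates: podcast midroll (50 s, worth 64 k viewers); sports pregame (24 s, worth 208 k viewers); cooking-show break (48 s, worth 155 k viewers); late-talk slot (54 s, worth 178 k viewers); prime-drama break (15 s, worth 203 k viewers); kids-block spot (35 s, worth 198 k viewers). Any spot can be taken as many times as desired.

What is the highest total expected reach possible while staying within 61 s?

812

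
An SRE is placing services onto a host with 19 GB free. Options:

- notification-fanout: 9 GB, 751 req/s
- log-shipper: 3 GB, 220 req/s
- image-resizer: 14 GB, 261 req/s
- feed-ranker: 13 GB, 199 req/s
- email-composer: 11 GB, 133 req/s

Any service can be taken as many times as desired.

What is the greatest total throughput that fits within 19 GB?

1502

Density check — notification-fanout 83.44, log-shipper 73.33, image-resizer 18.64 are the best per GB.
Taking 2×notification-fanout: 18 GB used, 1502 in throughput.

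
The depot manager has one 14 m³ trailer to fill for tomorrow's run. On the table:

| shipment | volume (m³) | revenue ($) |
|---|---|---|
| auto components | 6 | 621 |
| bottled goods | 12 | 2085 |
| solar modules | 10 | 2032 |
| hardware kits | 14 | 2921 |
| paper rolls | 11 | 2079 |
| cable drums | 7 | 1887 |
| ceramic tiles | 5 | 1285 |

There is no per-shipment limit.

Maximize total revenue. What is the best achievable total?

Ranking by ratio (revenue/m³): cable drums 269.57, ceramic tiles 257.00, hardware kits 208.64, solar modules 203.20.
2×cable drums uses 14 of the 14 m³ and totals 3774.

3774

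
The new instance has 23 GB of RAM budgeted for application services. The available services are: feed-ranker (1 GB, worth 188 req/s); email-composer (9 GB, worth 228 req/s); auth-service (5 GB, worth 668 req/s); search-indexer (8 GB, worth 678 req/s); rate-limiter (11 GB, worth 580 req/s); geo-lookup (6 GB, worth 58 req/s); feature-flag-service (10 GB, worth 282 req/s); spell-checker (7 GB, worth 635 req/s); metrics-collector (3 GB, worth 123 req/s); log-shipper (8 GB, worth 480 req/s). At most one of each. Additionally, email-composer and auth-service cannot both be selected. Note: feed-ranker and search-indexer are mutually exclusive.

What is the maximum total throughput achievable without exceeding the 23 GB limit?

2104

Best packing: auth-service + search-indexer + spell-checker + metrics-collector — 23 GB, 2104 total.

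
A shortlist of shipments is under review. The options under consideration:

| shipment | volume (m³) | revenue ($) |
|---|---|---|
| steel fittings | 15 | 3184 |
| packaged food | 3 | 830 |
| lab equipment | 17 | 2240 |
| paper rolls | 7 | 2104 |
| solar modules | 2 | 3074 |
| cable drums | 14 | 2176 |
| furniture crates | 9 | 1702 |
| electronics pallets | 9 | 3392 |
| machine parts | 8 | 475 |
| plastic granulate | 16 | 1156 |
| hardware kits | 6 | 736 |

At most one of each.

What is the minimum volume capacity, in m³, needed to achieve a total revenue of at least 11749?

33

Need the lightest bundle worth ≥ 11749.
steel fittings + paper rolls + solar modules + electronics pallets: 11754 revenue at 33 m³.
Below 33 m³ the best achievable stays under 11749.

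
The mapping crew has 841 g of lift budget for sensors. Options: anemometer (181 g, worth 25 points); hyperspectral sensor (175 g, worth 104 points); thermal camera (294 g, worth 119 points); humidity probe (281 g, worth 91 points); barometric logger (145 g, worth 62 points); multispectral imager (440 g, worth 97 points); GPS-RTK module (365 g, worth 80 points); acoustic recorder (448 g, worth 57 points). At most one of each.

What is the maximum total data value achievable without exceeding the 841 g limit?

314

The ratio heuristic lands on anemometer + hyperspectral sensor + thermal camera + barometric logger (310) but leaves 46 g idle.
The 326 g tied up in anemometer and barometric logger is better spent on humidity probe — total rises to 314 (750 g).
Runner-up anemometer + hyperspectral sensor + thermal camera + barometric logger tops out at 310.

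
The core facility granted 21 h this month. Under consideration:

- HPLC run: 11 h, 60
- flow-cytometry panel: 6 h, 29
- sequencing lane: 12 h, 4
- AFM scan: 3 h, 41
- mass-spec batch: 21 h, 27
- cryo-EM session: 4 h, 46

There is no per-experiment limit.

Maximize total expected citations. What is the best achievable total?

Best packing: 7×AFM scan — 21 h, 287 total.
Nothing else within 21 h beats 287.

287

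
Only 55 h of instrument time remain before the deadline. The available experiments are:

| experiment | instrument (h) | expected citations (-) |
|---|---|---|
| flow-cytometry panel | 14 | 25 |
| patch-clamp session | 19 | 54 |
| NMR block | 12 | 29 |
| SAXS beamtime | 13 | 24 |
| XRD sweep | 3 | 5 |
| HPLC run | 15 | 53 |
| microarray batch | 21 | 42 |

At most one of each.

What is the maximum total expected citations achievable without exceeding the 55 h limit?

A density-first pass picks patch-clamp session + NMR block + XRD sweep + HPLC run — 141 at 49 h.
Replace NMR block and XRD sweep with microarray batch: the trade gains 8 net, giving 149 at 55 h.
Runner-up patch-clamp session + NMR block + XRD sweep + HPLC run tops out at 141.

149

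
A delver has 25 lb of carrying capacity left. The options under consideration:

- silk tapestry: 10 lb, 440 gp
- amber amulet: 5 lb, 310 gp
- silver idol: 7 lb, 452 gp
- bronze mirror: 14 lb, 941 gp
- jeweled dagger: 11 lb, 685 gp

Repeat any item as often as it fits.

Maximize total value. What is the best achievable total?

1626

Density check — bronze mirror 67.21, silver idol 64.57, jeweled dagger 62.27, amber amulet 62.00 are the best per lb.
A density-first pass picks silver idol + bronze mirror — 1393 at 21 lb.
Dropping silver idol frees 7 lb; slotting in jeweled dagger (11 lb) lifts the total to 1626 at 25 lb.
That's the maximum — no swap from here does better than 1626.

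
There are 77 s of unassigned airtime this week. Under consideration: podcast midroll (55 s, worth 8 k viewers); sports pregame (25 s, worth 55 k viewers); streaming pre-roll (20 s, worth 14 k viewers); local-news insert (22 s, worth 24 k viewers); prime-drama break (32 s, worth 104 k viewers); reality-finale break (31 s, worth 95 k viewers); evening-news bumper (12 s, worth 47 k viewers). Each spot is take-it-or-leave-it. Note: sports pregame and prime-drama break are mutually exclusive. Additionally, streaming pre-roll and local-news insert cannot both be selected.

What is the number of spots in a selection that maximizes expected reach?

The maximum expected reach within 77 s is 246.
prime-drama break + reality-finale break + evening-news bumper hits 246 at 75 s.
All optima have 3 spots.

3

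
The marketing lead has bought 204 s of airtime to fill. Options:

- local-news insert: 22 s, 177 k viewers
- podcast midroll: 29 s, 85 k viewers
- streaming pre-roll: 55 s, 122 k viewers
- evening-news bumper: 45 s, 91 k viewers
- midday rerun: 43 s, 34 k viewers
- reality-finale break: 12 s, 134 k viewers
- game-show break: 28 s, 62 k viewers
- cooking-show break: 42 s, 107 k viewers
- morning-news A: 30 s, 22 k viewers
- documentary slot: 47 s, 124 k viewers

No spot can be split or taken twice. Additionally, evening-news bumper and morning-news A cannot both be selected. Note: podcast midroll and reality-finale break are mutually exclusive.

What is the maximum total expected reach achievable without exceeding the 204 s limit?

Taking local-news insert + evening-news bumper + reality-finale break + game-show break + cooking-show break + documentary slot: 196 s used, 695 in expected reach.
The closest alternative, local-news insert + streaming pre-roll + evening-news bumper + reality-finale break + game-show break + cooking-show break, reaches only 693.

695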